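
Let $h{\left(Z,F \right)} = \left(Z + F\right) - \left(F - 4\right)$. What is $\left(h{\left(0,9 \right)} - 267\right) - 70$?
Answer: $-333$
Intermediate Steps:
$h{\left(Z,F \right)} = 4 + Z$ ($h{\left(Z,F \right)} = \left(F + Z\right) - \left(F - 4\right) = \left(F + Z\right) - \left(-4 + F\right) = 4 + Z$)
$\left(h{\left(0,9 \right)} - 267\right) - 70 = \left(\left(4 + 0\right) - 267\right) - 70 = \left(4 - 267\right) - 70 = -263 - 70 = -333$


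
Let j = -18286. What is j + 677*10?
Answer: -11516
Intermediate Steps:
j + 677*10 = -18286 + 677*10 = -18286 + 6770 = -11516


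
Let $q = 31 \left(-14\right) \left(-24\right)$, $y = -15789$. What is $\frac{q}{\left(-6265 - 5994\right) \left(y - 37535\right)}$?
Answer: $\frac{2604}{163424729} \approx 1.5934 \cdot 10^{-5}$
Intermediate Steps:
$q = 10416$ ($q = \left(-434\right) \left(-24\right) = 10416$)
$\frac{q}{\left(-6265 - 5994\right) \left(y - 37535\right)} = \frac{10416}{\left(-6265 - 5994\right) \left(-15789 - 37535\right)} = \frac{10416}{\left(-12259\right) \left(-53324\right)} = \frac{10416}{653698916} = 10416 \cdot \frac{1}{653698916} = \frac{2604}{163424729}$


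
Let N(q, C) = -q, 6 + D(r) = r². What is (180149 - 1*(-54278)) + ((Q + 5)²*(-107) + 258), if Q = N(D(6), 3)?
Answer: 167810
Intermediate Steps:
D(r) = -6 + r²
Q = -30 (Q = -(-6 + 6²) = -(-6 + 36) = -1*30 = -30)
(180149 - 1*(-54278)) + ((Q + 5)²*(-107) + 258) = (180149 - 1*(-54278)) + ((-30 + 5)²*(-107) + 258) = (180149 + 54278) + ((-25)²*(-107) + 258) = 234427 + (625*(-107) + 258) = 234427 + (-66875 + 258) = 234427 - 66617 = 167810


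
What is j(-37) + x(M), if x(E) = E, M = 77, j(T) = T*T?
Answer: 1446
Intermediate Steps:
j(T) = T²
j(-37) + x(M) = (-37)² + 77 = 1369 + 77 = 1446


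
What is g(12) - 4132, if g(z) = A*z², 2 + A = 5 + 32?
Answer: 908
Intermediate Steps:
A = 35 (A = -2 + (5 + 32) = -2 + 37 = 35)
g(z) = 35*z²
g(12) - 4132 = 35*12² - 4132 = 35*144 - 4132 = 5040 - 4132 = 908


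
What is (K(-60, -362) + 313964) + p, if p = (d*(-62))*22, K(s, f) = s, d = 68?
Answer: 221152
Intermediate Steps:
p = -92752 (p = (68*(-62))*22 = -4216*22 = -92752)
(K(-60, -362) + 313964) + p = (-60 + 313964) - 92752 = 313904 - 92752 = 221152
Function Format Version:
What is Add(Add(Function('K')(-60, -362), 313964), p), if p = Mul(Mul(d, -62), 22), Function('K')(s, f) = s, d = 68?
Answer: 221152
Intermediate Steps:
p = -92752 (p = Mul(Mul(68, -62), 22) = Mul(-4216, 22) = -92752)
Add(Add(Function('K')(-60, -362), 313964), p) = Add(Add(-60, 313964), -92752) = Add(313904, -92752) = 221152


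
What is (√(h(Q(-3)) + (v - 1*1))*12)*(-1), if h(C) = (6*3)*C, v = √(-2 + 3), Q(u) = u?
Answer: -36*I*√6 ≈ -88.182*I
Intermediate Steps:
v = 1 (v = √1 = 1)
h(C) = 18*C
(√(h(Q(-3)) + (v - 1*1))*12)*(-1) = (√(18*(-3) + (1 - 1*1))*12)*(-1) = (√(-54 + (1 - 1))*12)*(-1) = (√(-54 + 0)*12)*(-1) = (√(-54)*12)*(-1) = ((3*I*√6)*12)*(-1) = (36*I*√6)*(-1) = -36*I*√6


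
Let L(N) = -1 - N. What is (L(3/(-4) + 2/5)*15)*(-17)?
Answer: 663/4 ≈ 165.75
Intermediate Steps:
(L(3/(-4) + 2/5)*15)*(-17) = ((-1 - (3/(-4) + 2/5))*15)*(-17) = ((-1 - (3*(-¼) + 2*(⅕)))*15)*(-17) = ((-1 - (-¾ + ⅖))*15)*(-17) = ((-1 - 1*(-7/20))*15)*(-17) = ((-1 + 7/20)*15)*(-17) = -13/20*15*(-17) = -39/4*(-17) = 663/4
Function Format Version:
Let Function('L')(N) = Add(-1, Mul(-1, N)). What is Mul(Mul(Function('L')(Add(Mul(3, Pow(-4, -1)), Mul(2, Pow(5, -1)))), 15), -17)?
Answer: Rational(663, 4) ≈ 165.75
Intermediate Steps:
Mul(Mul(Function('L')(Add(Mul(3, Pow(-4, -1)), Mul(2, Pow(5, -1)))), 15), -17) = Mul(Mul(Add(-1, Mul(-1, Add(Mul(3, Pow(-4, -1)), Mul(2, Pow(5, -1))))), 15), -17) = Mul(Mul(Add(-1, Mul(-1, Add(Mul(3, Rational(-1, 4)), Mul(2, Rational(1, 5))))), 15), -17) = Mul(Mul(Add(-1, Mul(-1, Add(Rational(-3, 4), Rational(2, 5)))), 15), -17) = Mul(Mul(Add(-1, Mul(-1, Rational(-7, 20))), 15), -17) = Mul(Mul(Add(-1, Rational(7, 20)), 15), -17) = Mul(Mul(Rational(-13, 20), 15), -17) = Mul(Rational(-39, 4), -17) = Rational(663, 4)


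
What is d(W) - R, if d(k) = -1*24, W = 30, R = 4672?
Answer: -4696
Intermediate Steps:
d(k) = -24
d(W) - R = -24 - 1*4672 = -24 - 4672 = -4696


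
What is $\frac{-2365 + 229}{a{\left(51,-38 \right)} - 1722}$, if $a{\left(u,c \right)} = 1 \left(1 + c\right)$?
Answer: $\frac{2136}{1759} \approx 1.2143$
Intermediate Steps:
$a{\left(u,c \right)} = 1 + c$
$\frac{-2365 + 229}{a{\left(51,-38 \right)} - 1722} = \frac{-2365 + 229}{\left(1 - 38\right) - 1722} = - \frac{2136}{-37 - 1722} = - \frac{2136}{-1759} = \left(-2136\right) \left(- \frac{1}{1759}\right) = \frac{2136}{1759}$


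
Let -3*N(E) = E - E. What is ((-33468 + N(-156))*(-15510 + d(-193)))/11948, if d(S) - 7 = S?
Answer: 131328432/2987 ≈ 43967.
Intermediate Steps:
N(E) = 0 (N(E) = -(E - E)/3 = -1/3*0 = 0)
d(S) = 7 + S
((-33468 + N(-156))*(-15510 + d(-193)))/11948 = ((-33468 + 0)*(-15510 + (7 - 193)))/11948 = -33468*(-15510 - 186)*(1/11948) = -33468*(-15696)*(1/11948) = 525313728*(1/11948) = 131328432/2987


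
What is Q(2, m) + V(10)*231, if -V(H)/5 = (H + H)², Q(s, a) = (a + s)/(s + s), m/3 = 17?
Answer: -1847947/4 ≈ -4.6199e+5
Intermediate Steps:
m = 51 (m = 3*17 = 51)
Q(s, a) = (a + s)/(2*s) (Q(s, a) = (a + s)/((2*s)) = (a + s)*(1/(2*s)) = (a + s)/(2*s))
V(H) = -20*H² (V(H) = -5*(H + H)² = -5*4*H² = -20*H²)
Q(2, m) + V(10)*231 = (½)*(51 + 2)/2 - 20*10²*231 = (½)*(½)*53 - 20*100*231 = 53/4 - 2000*231 = 53/4 - 462000 = -1847947/4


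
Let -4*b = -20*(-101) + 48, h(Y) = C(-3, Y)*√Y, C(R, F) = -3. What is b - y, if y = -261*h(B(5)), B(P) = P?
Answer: -517 - 783*√5 ≈ -2267.8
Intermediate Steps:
h(Y) = -3*√Y
b = -517 (b = -(-20*(-101) + 48)/4 = -(2020 + 48)/4 = -¼*2068 = -517)
y = 783*√5 (y = -(-783)*√5 = 783*√5 ≈ 1750.8)
b - y = -517 - 783*√5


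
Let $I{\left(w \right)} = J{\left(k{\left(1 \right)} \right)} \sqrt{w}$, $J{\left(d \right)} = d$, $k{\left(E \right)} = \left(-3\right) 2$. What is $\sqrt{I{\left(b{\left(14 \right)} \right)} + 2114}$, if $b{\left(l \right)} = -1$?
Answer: $\sqrt{2114 - 6 i} \approx 45.978 - 0.06525 i$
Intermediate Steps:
$k{\left(E \right)} = -6$
$I{\left(w \right)} = - 6 \sqrt{w}$
$\sqrt{I{\left(b{\left(14 \right)} \right)} + 2114} = \sqrt{- 6 \sqrt{-1} + 2114} = \sqrt{- 6 i + 2114} = \sqrt{2114 - 6 i}$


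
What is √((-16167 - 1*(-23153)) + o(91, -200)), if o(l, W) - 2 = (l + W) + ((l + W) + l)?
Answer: √6861 ≈ 82.831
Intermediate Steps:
o(l, W) = 2 + 2*W + 3*l (o(l, W) = 2 + ((l + W) + ((l + W) + l)) = 2 + ((W + l) + ((W + l) + l)) = 2 + ((W + l) + (W + 2*l)) = 2 + (2*W + 3*l) = 2 + 2*W + 3*l)
√((-16167 - 1*(-23153)) + o(91, -200)) = √((-16167 - 1*(-23153)) + (2 + 2*(-200) + 3*91)) = √((-16167 + 23153) + (2 - 400 + 273)) = √(6986 - 125) = √6861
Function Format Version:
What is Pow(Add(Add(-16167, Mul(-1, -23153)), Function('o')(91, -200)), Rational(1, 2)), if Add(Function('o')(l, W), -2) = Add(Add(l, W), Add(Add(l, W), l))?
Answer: Pow(6861, Rational(1, 2)) ≈ 82.831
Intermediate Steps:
Function('o')(l, W) = Add(2, Mul(2, W), Mul(3, l)) (Function('o')(l, W) = Add(2, Add(Add(l, W), Add(Add(l, W), l))) = Add(2, Add(Add(W, l), Add(Add(W, l), l))) = Add(2, Add(Add(W, l), Add(W, Mul(2, l)))) = Add(2, Add(Mul(2, W), Mul(3, l))) = Add(2, Mul(2, W), Mul(3, l)))
Pow(Add(Add(-16167, Mul(-1, -23153)), Function('o')(91, -200)), Rational(1, 2)) = Pow(Add(Add(-16167, Mul(-1, -23153)), Add(2, Mul(2, -200), Mul(3, 91))), Rational(1, 2)) = Pow(Add(Add(-16167, 23153), Add(2, -400, 273)), Rational(1, 2)) = Pow(Add(6986, -125), Rational(1, 2)) = Pow(6861, Rational(1, 2))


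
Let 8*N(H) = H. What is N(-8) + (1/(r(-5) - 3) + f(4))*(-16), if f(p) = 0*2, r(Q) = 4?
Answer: -17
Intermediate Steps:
N(H) = H/8
f(p) = 0
N(-8) + (1/(r(-5) - 3) + f(4))*(-16) = (⅛)*(-8) + (1/(4 - 3) + 0)*(-16) = -1 + (1/1 + 0)*(-16) = -1 + (1 + 0)*(-16) = -1 + 1*(-16) = -1 - 16 = -17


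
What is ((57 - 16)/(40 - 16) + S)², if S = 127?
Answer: 9541921/576 ≈ 16566.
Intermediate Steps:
((57 - 16)/(40 - 16) + S)² = ((57 - 16)/(40 - 16) + 127)² = (41/24 + 127)² = (3089/24)² = 9541921/576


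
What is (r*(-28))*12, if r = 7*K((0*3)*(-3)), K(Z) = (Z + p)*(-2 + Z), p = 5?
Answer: 23520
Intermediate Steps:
K(Z) = (-2 + Z)*(5 + Z) (K(Z) = (Z + 5)*(-2 + Z) = (5 + Z)*(-2 + Z) = (-2 + Z)*(5 + Z))
r = -70 (r = 7*(-10 + ((0*3)*(-3))² + 3*((0*3)*(-3))) = 7*(-10 + (0*(-3))² + 3*(0*(-3))) = 7*(-10 + 0² + 3*0) = 7*(-10 + 0 + 0) = 7*(-10) = -70)
(r*(-28))*12 = -70*(-28)*12 = 1960*12 = 23520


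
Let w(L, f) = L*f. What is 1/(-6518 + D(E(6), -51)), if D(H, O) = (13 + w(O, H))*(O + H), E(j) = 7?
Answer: 1/8618 ≈ 0.00011604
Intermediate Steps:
D(H, O) = (13 + H*O)*(H + O) (D(H, O) = (13 + O*H)*(O + H) = (13 + H*O)*(H + O))
1/(-6518 + D(E(6), -51)) = 1/(-6518 + (13*7 + 13*(-51) + 7*(-51)**2 - 51*7**2)) = 1/(-6518 + (91 - 663 + 7*2601 - 51*49)) = 1/(-6518 + (91 - 663 + 18207 - 2499)) = 1/(-6518 + 15136) = 1/8618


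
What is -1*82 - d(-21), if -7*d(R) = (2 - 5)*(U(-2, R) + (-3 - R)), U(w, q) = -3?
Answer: -619/7 ≈ -88.429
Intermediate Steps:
d(R) = -18/7 - 3*R/7 (d(R) = -(2 - 5)*(-3 + (-3 - R))/7 = -(-3)*(-6 - R)/7 = -(18 + 3*R)/7 = -18/7 - 3*R/7)
-1*82 - d(-21) = -1*82 - (-18/7 - 3/7*(-21)) = -82 - (-18/7 + 9) = -82 - 1*45/7 = -82 - 45/7 = -619/7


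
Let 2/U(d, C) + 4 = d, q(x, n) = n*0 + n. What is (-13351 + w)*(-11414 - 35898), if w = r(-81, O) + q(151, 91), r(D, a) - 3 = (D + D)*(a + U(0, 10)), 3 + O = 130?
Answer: 1596780000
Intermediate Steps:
O = 127 (O = -3 + 130 = 127)
q(x, n) = n (q(x, n) = 0 + n = n)
U(d, C) = 2/(-4 + d)
r(D, a) = 3 + 2*D*(-½ + a) (r(D, a) = 3 + (D + D)*(a + 2/(-4 + 0)) = 3 + (2*D)*(a + 2/(-4)) = 3 + (2*D)*(a + 2*(-¼)) = 3 + (2*D)*(a - ½) = 3 + (2*D)*(-½ + a) = 3 + 2*D*(-½ + a))
w = -20399 (w = (3 - 1*(-81) + 2*(-81)*127) + 91 = (3 + 81 - 20574) + 91 = -20490 + 91 = -20399)
(-13351 + w)*(-11414 - 35898) = (-13351 - 20399)*(-11414 - 35898) = -33750*(-47312) = 1596780000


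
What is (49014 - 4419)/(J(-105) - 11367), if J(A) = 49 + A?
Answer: -44595/11423 ≈ -3.9040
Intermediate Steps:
(49014 - 4419)/(J(-105) - 11367) = (49014 - 4419)/((49 - 105) - 11367) = 44595/(-56 - 11367) = 44595/(-11423) = 44595*(-1/11423) = -44595/11423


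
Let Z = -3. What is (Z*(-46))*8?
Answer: 1104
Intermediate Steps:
(Z*(-46))*8 = -3*(-46)*8 = 138*8 = 1104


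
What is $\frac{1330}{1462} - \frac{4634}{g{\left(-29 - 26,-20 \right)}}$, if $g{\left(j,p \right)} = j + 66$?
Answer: $- \frac{3380139}{8041} \approx -420.36$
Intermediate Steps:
$g{\left(j,p \right)} = 66 + j$
$\frac{1330}{1462} - \frac{4634}{g{\left(-29 - 26,-20 \right)}} = \frac{1330}{1462} - \frac{4634}{66 - 55} = 1330 \cdot \frac{1}{1462} - \frac{4634}{66 - 55} = \frac{665}{731} - \frac{4634}{66 - 55} = \frac{665}{731} - \frac{4634}{11} = - \frac{3380139}{8041}$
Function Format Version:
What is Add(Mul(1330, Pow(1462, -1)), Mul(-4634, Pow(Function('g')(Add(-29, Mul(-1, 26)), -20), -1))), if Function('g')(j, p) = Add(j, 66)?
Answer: Rational(-3380139, 8041) ≈ -420.36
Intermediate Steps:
Function('g')(j, p) = Add(66, j)
Add(Mul(1330, Pow(1462, -1)), Mul(-4634, Pow(Function('g')(Add(-29, Mul(-1, 26)), -20), -1))) = Add(Mul(1330, Pow(1462, -1)), Mul(-4634, Pow(Add(66, Add(-29, Mul(-1, 26))), -1))) = Add(Mul(1330, Rational(1, 1462)), Mul(-4634, Pow(Add(66, Add(-29, -26)), -1))) = Add(Rational(665, 731), Mul(-4634, Pow(Add(66, -55), -1))) = Add(Rational(665, 731), Mul(-4634, Pow(11, -1))) = Add(Rational(665, 731), Mul(-4634, Rational(1, 11))) = Add(Rational(665, 731), Rational(-4634, 11)) = Rational(-3380139, 8041)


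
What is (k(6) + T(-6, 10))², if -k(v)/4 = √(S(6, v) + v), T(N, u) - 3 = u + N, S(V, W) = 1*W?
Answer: 241 - 112*√3 ≈ 47.010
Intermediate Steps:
S(V, W) = W
T(N, u) = 3 + N + u (T(N, u) = 3 + (u + N) = 3 + (N + u) = 3 + N + u)
k(v) = -4*√2*√v (k(v) = -4*√(v + v) = -4*√2*√v)
(k(6) + T(-6, 10))² = (-4*√2*√6 + (3 - 6 + 10))² = (-8*√3 + 7)² = (7 - 8*√3)²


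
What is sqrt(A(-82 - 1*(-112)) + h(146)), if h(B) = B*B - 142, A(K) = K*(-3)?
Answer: 2*sqrt(5271) ≈ 145.20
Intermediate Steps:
A(K) = -3*K
h(B) = -142 + B**2 (h(B) = B**2 - 142 = -142 + B**2)
sqrt(A(-82 - 1*(-112)) + h(146)) = sqrt(-3*(-82 - 1*(-112)) + (-142 + 146**2)) = sqrt(-3*(-82 + 112) + (-142 + 21316)) = sqrt(-3*30 + 21174) = sqrt(-90 + 21174) = sqrt(21084) = 2*sqrt(5271)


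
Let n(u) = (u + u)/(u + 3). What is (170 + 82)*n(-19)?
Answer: 1197/2 ≈ 598.50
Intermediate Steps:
n(u) = 2*u/(3 + u) (n(u) = (2*u)/(3 + u) = 2*u/(3 + u))
(170 + 82)*n(-19) = (170 + 82)*(2*(-19)/(3 - 19)) = 252*(2*(-19)/(-16)) = 252*(2*(-19)*(-1/16)) = 252*(19/8) = 1197/2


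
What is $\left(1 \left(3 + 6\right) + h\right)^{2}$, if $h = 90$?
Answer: $9801$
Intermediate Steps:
$\left(1 \left(3 + 6\right) + h\right)^{2} = \left(1 \left(3 + 6\right) + 90\right)^{2} = \left(1 \cdot 9 + 90\right)^{2} = \left(9 + 90\right)^{2} = 99^{2} = 9801$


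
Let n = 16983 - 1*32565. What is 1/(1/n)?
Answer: -15582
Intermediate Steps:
n = -15582 (n = 16983 - 32565 = -15582)
1/(1/n) = 1/(1/(-15582)) = 1/(-1/15582) = -15582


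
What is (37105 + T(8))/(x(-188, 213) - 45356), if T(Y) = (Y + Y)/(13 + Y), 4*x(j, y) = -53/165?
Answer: -171428620/209545091 ≈ -0.81810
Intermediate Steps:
x(j, y) = -53/660 (x(j, y) = (-53/165)/4 = (-53*1/165)/4 = (1/4)*(-53/165) = -53/660)
T(Y) = 2*Y/(13 + Y) (T(Y) = (2*Y)/(13 + Y) = 2*Y/(13 + Y))
(37105 + T(8))/(x(-188, 213) - 45356) = (37105 + 2*8/(13 + 8))/(-53/660 - 45356) = (37105 + 2*8/21)/(-29935013/660) = (37105 + 2*8*(1/21))*(-660/29935013) = (37105 + 16/21)*(-660/29935013) = (779221/21)*(-660/29935013) = -171428620/209545091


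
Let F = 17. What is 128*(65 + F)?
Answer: 10496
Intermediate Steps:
128*(65 + F) = 128*(65 + 17) = 128*82 = 10496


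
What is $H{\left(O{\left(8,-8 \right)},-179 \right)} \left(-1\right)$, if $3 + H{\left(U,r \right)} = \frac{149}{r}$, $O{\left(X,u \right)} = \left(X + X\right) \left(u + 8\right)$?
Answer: $\frac{686}{179} \approx 3.8324$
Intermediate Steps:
$O{\left(X,u \right)} = 2 X \left(8 + u\right)$
$H{\left(U,r \right)} = -3 + \frac{149}{r}$
$H{\left(O{\left(8,-8 \right)},-179 \right)} \left(-1\right) = \left(-3 + \frac{149}{-179}\right) \left(-1\right) = \left(-3 + 149 \left(- \frac{1}{179}\right)\right) \left(-1\right) = \left(-3 - \frac{149}{179}\right) \left(-1\right) = \left(- \frac{686}{179}\right) \left(-1\right) = \frac{686}{179}$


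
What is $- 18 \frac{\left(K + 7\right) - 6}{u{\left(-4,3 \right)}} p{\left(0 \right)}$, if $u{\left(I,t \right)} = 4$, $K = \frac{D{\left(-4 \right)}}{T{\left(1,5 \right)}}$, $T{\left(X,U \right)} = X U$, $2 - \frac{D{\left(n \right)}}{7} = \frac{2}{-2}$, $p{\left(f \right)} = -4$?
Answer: $\frac{468}{5} \approx 93.6$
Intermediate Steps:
$D{\left(n \right)} = 21$ ($D{\left(n \right)} = 14 - 7 \frac{2}{-2} = 14 - 7 \cdot 2 \left(- \frac{1}{2}\right) = 14 - -7 = 14 + 7 = 21$)
$T{\left(X,U \right)} = U X$
$K = \frac{21}{5}$ ($K = \frac{21}{5 \cdot 1} = \frac{21}{5} \approx 4.2$)
$- 18 \frac{\left(K + 7\right) - 6}{u{\left(-4,3 \right)}} p{\left(0 \right)} = - 18 \frac{\left(\frac{21}{5} + 7\right) - 6}{4} \left(-4\right) = - 18 \left(\frac{56}{5} - 6\right) \frac{1}{4} \left(-4\right) = - 18 \cdot \frac{26}{5} \cdot \frac{1}{4} \left(-4\right) = \left(-18\right) \frac{13}{10} \left(-4\right) = \left(- \frac{117}{5}\right) \left(-4\right) = \frac{468}{5}$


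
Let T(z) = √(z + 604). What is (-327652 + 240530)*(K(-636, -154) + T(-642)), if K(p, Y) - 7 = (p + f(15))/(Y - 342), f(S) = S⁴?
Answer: 2026327037/248 - 87122*I*√38 ≈ 8.1707e+6 - 5.3706e+5*I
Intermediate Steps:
T(z) = √(604 + z)
K(p, Y) = 7 + (50625 + p)/(-342 + Y) (K(p, Y) = 7 + (p + 15⁴)/(Y - 342) = 7 + (p + 50625)/(-342 + Y) = 7 + (50625 + p)/(-342 + Y))
(-327652 + 240530)*(K(-636, -154) + T(-642)) = (-327652 + 240530)*((48231 - 636 + 7*(-154))/(-342 - 154) + √(604 - 642)) = -87122*((48231 - 636 - 1078)/(-496) + √(-38)) = -87122*(-1/496*46517 + I*√38) = -87122*(-46517/496 + I*√38) = 2026327037/248 - 87122*I*√38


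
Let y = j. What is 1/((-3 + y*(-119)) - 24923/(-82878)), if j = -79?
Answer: 82878/778912367 ≈ 0.00010640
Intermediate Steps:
y = -79
1/((-3 + y*(-119)) - 24923/(-82878)) = 1/((-3 - 79*(-119)) - 24923/(-82878)) = 1/((-3 + 9401) - 24923*(-1/82878)) = 1/(9398 + 24923/82878) = 1/(778912367/82878) = 82878/778912367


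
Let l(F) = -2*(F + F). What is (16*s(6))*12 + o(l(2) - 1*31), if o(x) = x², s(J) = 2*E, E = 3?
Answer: 2673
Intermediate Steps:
l(F) = -4*F
s(J) = 6 (s(J) = 2*3 = 6)
(16*s(6))*12 + o(l(2) - 1*31) = (16*6)*12 + (-4*2 - 1*31)² = 96*12 + (-8 - 31)² = 1152 + (-39)² = 1152 + 1521 = 2673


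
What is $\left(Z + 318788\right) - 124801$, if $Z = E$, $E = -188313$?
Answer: $5674$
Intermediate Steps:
$Z = -188313$
$\left(Z + 318788\right) - 124801 = \left(-188313 + 318788\right) - 124801 = 130475 - 124801 = 5674$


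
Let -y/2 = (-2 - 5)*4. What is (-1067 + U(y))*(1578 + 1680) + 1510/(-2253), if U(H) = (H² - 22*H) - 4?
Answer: 6114446732/2253 ≈ 2.7139e+6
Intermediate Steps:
y = 56 (y = -2*(-2 - 5)*4 = -(-14)*4 = -2*(-28) = 56)
U(H) = -4 + H² - 22*H
(-1067 + U(y))*(1578 + 1680) + 1510/(-2253) = (-1067 + (-4 + 56² - 22*56))*(1578 + 1680) + 1510/(-2253) = (-1067 + (-4 + 3136 - 1232))*3258 + 1510*(-1/2253) = (-1067 + 1900)*3258 - 1510/2253 = 833*3258 - 1510/2253 = 2713914 - 1510/2253 = 6114446732/2253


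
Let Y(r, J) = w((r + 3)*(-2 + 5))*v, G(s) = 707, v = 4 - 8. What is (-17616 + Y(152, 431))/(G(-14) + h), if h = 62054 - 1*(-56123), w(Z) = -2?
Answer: -4402/29721 ≈ -0.14811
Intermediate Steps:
v = -4
h = 118177 (h = 62054 + 56123 = 118177)
Y(r, J) = 8 (Y(r, J) = -2*(-4) = 8)
(-17616 + Y(152, 431))/(G(-14) + h) = (-17616 + 8)/(707 + 118177) = -17608/118884 = -17608*1/118884 = -4402/29721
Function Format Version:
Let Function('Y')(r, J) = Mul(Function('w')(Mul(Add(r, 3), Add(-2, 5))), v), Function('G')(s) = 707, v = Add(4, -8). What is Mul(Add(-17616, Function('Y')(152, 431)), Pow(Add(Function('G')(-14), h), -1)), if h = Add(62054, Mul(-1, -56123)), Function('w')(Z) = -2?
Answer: Rational(-4402, 29721) ≈ -0.14811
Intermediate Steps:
v = -4
h = 118177 (h = Add(62054, 56123) = 118177)
Function('Y')(r, J) = 8 (Function('Y')(r, J) = Mul(-2, -4) = 8)
Mul(Add(-17616, Function('Y')(152, 431)), Pow(Add(Function('G')(-14), h), -1)) = Mul(Add(-17616, 8), Pow(Add(707, 118177), -1)) = Mul(-17608, Pow(118884, -1)) = Mul(-17608, Rational(1, 118884)) = Rational(-4402, 29721)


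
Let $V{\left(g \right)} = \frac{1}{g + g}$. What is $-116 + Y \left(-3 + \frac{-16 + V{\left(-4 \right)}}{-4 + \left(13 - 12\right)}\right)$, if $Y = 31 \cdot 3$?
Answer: $\frac{839}{8} \approx 104.88$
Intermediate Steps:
$V{\left(g \right)} = \frac{1}{2 g}$
$Y = 93$
$-116 + Y \left(-3 + \frac{-16 + V{\left(-4 \right)}}{-4 + \left(13 - 12\right)}\right) = -116 + 93 \left(-3 + \frac{-16 + \frac{1}{2 \left(-4\right)}}{-4 + \left(13 - 12\right)}\right) = -116 + 93 \left(-3 + \frac{-16 + \frac{1}{2} \left(- \frac{1}{4}\right)}{-4 + \left(13 - 12\right)}\right) = -116 + 93 \left(-3 + \frac{-16 - \frac{1}{8}}{-4 + 1}\right) = -116 + 93 \left(-3 - \frac{129}{8 \left(-3\right)}\right) = -116 + 93 \left(-3 - - \frac{43}{8}\right) = -116 + 93 \left(-3 + \frac{43}{8}\right) = -116 + 93 \cdot \frac{19}{8} = -116 + \frac{1767}{8} = \frac{839}{8}$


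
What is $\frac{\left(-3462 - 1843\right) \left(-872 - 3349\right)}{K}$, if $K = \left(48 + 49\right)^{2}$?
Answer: $\frac{22392405}{9409} \approx 2379.9$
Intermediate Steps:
$K = 9409$ ($K = 97^{2} = 9409$)
$\frac{\left(-3462 - 1843\right) \left(-872 - 3349\right)}{K} = \frac{\left(-3462 - 1843\right) \left(-872 - 3349\right)}{9409} = \left(-5305\right) \left(-4221\right) \frac{1}{9409} = 22392405 \cdot \frac{1}{9409} = \frac{22392405}{9409}$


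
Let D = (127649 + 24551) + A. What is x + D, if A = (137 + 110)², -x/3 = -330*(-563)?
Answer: -344161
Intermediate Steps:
x = -557370 (x = -(-990)*(-563) = -3*185790 = -557370)
A = 61009 (A = 247² = 61009)
D = 213209 (D = (127649 + 24551) + 61009 = 152200 + 61009 = 213209)
x + D = -557370 + 213209 = -344161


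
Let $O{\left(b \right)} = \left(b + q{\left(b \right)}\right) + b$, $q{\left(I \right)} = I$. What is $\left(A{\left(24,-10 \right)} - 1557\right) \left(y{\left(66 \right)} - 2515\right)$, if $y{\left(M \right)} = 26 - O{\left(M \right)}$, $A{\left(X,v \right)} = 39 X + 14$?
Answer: $1631009$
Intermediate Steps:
$A{\left(X,v \right)} = 14 + 39 X$
$O{\left(b \right)} = 3 b$ ($O{\left(b \right)} = \left(b + b\right) + b = 2 b + b = 3 b$)
$y{\left(M \right)} = 26 - 3 M$
$\left(A{\left(24,-10 \right)} - 1557\right) \left(y{\left(66 \right)} - 2515\right) = \left(\left(14 + 39 \cdot 24\right) - 1557\right) \left(\left(26 - 198\right) - 2515\right) = \left(\left(14 + 936\right) - 1557\right) \left(\left(26 - 198\right) - 2515\right) = \left(950 - 1557\right) \left(-172 - 2515\right) = \left(-607\right) \left(-2687\right) = 1631009$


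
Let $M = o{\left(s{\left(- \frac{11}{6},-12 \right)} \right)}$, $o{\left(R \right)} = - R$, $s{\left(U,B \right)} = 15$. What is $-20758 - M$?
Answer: $-20743$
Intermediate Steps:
$M = -15$ ($M = \left(-1\right) 15 = -15$)
$-20758 - M = -20758 - -15 = -20758 + 15 = -20743$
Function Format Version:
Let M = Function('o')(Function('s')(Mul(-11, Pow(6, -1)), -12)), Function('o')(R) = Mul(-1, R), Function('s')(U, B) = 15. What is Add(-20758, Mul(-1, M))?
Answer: -20743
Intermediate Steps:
M = -15 (M = Mul(-1, 15) = -15)
Add(-20758, Mul(-1, M)) = Add(-20758, Mul(-1, -15)) = Add(-20758, 15) = -20743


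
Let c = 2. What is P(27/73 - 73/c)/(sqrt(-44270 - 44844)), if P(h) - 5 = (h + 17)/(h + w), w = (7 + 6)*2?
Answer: -1698*I*sqrt(89114)/21966601 ≈ -0.023075*I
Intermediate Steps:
w = 26 (w = 13*2 = 26)
P(h) = 5 + (17 + h)/(26 + h) (P(h) = 5 + (h + 17)/(h + 26) = 5 + (17 + h)/(26 + h))
P(27/73 - 73/c)/(sqrt(-44270 - 44844)) = (3*(49 + 2*(27/73 - 73/2))/(26 + (27/73 - 73/2)))/(sqrt(-44270 - 44844)) = (3*(49 + 2*(27*(1/73) - 73*1/2))/(26 + (27*(1/73) - 73*1/2)))/(sqrt(-89114)) = (3*(49 + 2*(27/73 - 73/2))/(26 + (27/73 - 73/2)))/((I*sqrt(89114))) = (3*(49 + 2*(-5275/146))/(26 - 5275/146))*(-I*sqrt(89114)/89114) = (3*(49 - 5275/73)/(-1479/146))*(-I*sqrt(89114)/89114) = (3*(-146/1479)*(-1698/73))*(-I*sqrt(89114)/89114) = 3396*(-I*sqrt(89114)/89114)/493 = -1698*I*sqrt(89114)/21966601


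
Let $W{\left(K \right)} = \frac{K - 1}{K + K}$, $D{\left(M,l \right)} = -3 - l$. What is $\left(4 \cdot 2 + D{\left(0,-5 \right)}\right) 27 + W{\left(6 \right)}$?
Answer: $\frac{3245}{12} \approx 270.42$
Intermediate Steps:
$W{\left(K \right)} = \frac{-1 + K}{2 K}$
$\left(4 \cdot 2 + D{\left(0,-5 \right)}\right) 27 + W{\left(6 \right)} = \left(4 \cdot 2 - -2\right) 27 + \frac{-1 + 6}{2 \cdot 6} = \left(8 + \left(-3 + 5\right)\right) 27 + \frac{1}{2} \cdot \frac{1}{6} \cdot 5 = \left(8 + 2\right) 27 + \frac{5}{12} = 10 \cdot 27 + \frac{5}{12} = 270 + \frac{5}{12} = \frac{3245}{12}$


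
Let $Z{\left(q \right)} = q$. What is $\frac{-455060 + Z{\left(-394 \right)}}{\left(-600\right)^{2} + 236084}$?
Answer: $- \frac{227727}{298042} \approx -0.76408$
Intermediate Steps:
$\frac{-455060 + Z{\left(-394 \right)}}{\left(-600\right)^{2} + 236084} = \frac{-455060 - 394}{\left(-600\right)^{2} + 236084} = - \frac{455454}{360000 + 236084} = - \frac{455454}{596084} = \left(-455454\right) \frac{1}{596084} = - \frac{227727}{298042}$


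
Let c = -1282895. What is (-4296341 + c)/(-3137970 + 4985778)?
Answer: -1394809/461952 ≈ -3.0194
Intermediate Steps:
(-4296341 + c)/(-3137970 + 4985778) = (-4296341 - 1282895)/(-3137970 + 4985778) = -5579236/1847808 = -5579236*1/1847808 = -1394809/461952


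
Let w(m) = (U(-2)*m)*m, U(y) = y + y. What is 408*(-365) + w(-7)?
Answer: -149116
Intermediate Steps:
U(y) = 2*y
w(m) = -4*m² (w(m) = ((2*(-2))*m)*m = (-4*m)*m = -4*m²)
408*(-365) + w(-7) = 408*(-365) - 4*(-7)² = -148920 - 4*49 = -148920 - 196 = -149116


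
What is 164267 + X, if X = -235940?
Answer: -71673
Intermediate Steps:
164267 + X = 164267 - 235940 = -71673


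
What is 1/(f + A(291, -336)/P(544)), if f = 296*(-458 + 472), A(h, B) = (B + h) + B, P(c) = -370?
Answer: 370/1533661 ≈ 0.00024125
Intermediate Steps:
A(h, B) = h + 2*B
f = 4144 (f = 296*14 = 4144)
1/(f + A(291, -336)/P(544)) = 1/(4144 + (291 + 2*(-336))/(-370)) = 1/(4144 + (291 - 672)*(-1/370)) = 1/(4144 - 381*(-1/370)) = 1/(4144 + 381/370) = 1/(1533661/370) = 370/1533661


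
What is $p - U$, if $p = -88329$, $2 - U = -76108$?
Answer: $-164439$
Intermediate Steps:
$U = 76110$ ($U = 2 - -76108 = 2 + 76108 = 76110$)
$p - U = -88329 - 76110 = -164439$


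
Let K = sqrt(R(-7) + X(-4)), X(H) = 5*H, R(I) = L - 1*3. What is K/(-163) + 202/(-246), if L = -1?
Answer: -101/123 - 2*I*sqrt(6)/163 ≈ -0.82114 - 0.030055*I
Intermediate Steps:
R(I) = -4 (R(I) = -1 - 1*3 = -1 - 3 = -4)
K = 2*I*sqrt(6) (K = sqrt(-4 + 5*(-4)) = sqrt(-4 - 20) = sqrt(-24) = 2*I*sqrt(6) ≈ 4.899*I)
K/(-163) + 202/(-246) = (2*I*sqrt(6))/(-163) + 202/(-246) = (2*I*sqrt(6))*(-1/163) + 202*(-1/246) = -2*I*sqrt(6)/163 - 101/123 = -101/123 - 2*I*sqrt(6)/163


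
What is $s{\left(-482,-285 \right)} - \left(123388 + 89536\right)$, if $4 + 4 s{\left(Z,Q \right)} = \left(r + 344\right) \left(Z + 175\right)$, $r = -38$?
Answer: $- \frac{472821}{2} \approx -2.3641 \cdot 10^{5}$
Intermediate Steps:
$s{\left(Z,Q \right)} = \frac{26773}{2} + \frac{153 Z}{2}$ ($s{\left(Z,Q \right)} = -1 + \frac{\left(-38 + 344\right) \left(Z + 175\right)}{4} = -1 + \frac{306 \left(175 + Z\right)}{4} = -1 + \frac{53550 + 306 Z}{4} = -1 + \left(\frac{26775}{2} + \frac{153 Z}{2}\right) = \frac{26773}{2} + \frac{153 Z}{2}$)
$s{\left(-482,-285 \right)} - \left(123388 + 89536\right) = \left(\frac{26773}{2} + \frac{153}{2} \left(-482\right)\right) - \left(123388 + 89536\right) = \left(\frac{26773}{2} - 36873\right) - 212924 = - \frac{46973}{2} - 212924 = - \frac{472821}{2}$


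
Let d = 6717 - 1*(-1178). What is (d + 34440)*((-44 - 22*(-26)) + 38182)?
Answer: 1638787850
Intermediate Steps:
d = 7895 (d = 6717 + 1178 = 7895)
(d + 34440)*((-44 - 22*(-26)) + 38182) = (7895 + 34440)*((-44 - 22*(-26)) + 38182) = 42335*((-44 + 572) + 38182) = 42335*(528 + 38182) = 42335*38710 = 1638787850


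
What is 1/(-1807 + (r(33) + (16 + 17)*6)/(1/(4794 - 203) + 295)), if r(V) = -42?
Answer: -677173/1223293513 ≈ -0.00055357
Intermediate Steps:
1/(-1807 + (r(33) + (16 + 17)*6)/(1/(4794 - 203) + 295)) = 1/(-1807 + (-42 + (16 + 17)*6)/(1/(4794 - 203) + 295)) = 1/(-1807 + (-42 + 33*6)/(1/4591 + 295)) = 1/(-1807 + (-42 + 198)/(1/4591 + 295)) = 1/(-1807 + 156/(1354346/4591)) = 1/(-1807 + 156*(4591/1354346)) = 1/(-1807 + 358098/677173) = 1/(-1223293513/677173) = -677173/1223293513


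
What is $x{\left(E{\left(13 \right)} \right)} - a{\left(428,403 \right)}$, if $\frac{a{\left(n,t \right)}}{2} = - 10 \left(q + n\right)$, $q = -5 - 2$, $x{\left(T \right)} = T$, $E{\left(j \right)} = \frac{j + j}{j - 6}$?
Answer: $\frac{58966}{7} \approx 8423.7$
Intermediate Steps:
$E{\left(j \right)} = \frac{2 j}{-6 + j}$
$q = -7$
$a{\left(n,t \right)} = 140 - 20 n$ ($a{\left(n,t \right)} = 2 \left(- 10 \left(-7 + n\right)\right) = 2 \left(70 - 10 n\right) = 140 - 20 n$)
$x{\left(E{\left(13 \right)} \right)} - a{\left(428,403 \right)} = 2 \cdot 13 \frac{1}{-6 + 13} - \left(140 - 8560\right) = 2 \cdot 13 \cdot \frac{1}{7} - \left(140 - 8560\right) = 2 \cdot 13 \cdot \frac{1}{7} - -8420 = \frac{26}{7} + 8420 = \frac{58966}{7}$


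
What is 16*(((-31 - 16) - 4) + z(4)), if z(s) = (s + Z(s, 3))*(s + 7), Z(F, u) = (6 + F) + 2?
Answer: 2000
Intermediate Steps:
Z(F, u) = 8 + F
z(s) = (7 + s)*(8 + 2*s) (z(s) = (s + (8 + s))*(s + 7) = (8 + 2*s)*(7 + s) = (7 + s)*(8 + 2*s))
16*(((-31 - 16) - 4) + z(4)) = 16*(((-31 - 16) - 4) + (56 + 2*4² + 22*4)) = 16*((-47 - 4) + (56 + 2*16 + 88)) = 16*(-51 + (56 + 32 + 88)) = 16*(-51 + 176) = 16*125 = 2000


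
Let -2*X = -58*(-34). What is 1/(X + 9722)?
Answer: 1/8736 ≈ 0.00011447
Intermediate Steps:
X = -986 (X = -(-29)*(-34) = -½*1972 = -986)
1/(X + 9722) = 1/(-986 + 9722) = 1/8736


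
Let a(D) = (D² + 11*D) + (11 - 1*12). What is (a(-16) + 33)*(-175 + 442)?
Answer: 29904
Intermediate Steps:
a(D) = -1 + D² + 11*D (a(D) = (D² + 11*D) + (11 - 12) = (D² + 11*D) - 1 = -1 + D² + 11*D)
(a(-16) + 33)*(-175 + 442) = ((-1 + (-16)² + 11*(-16)) + 33)*(-175 + 442) = ((-1 + 256 - 176) + 33)*267 = (79 + 33)*267 = 112*267 = 29904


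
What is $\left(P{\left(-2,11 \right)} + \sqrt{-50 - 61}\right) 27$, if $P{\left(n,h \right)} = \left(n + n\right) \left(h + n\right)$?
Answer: $-972 + 27 i \sqrt{111} \approx -972.0 + 284.46 i$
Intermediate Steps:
$P{\left(n,h \right)} = 2 n \left(h + n\right)$
$\left(P{\left(-2,11 \right)} + \sqrt{-50 - 61}\right) 27 = \left(2 \left(-2\right) \left(11 - 2\right) + \sqrt{-50 - 61}\right) 27 = \left(2 \left(-2\right) 9 + \sqrt{-111}\right) 27 = \left(-36 + i \sqrt{111}\right) 27 = -972 + 27 i \sqrt{111}$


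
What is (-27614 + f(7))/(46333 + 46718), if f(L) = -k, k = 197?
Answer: -3973/13293 ≈ -0.29888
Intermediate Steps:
f(L) = -197 (f(L) = -1*197 = -197)
(-27614 + f(7))/(46333 + 46718) = (-27614 - 197)/(46333 + 46718) = -27811/93051 = -27811*1/93051 = -3973/13293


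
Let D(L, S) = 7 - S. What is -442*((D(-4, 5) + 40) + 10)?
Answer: -22984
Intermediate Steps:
-442*((D(-4, 5) + 40) + 10) = -442*(((7 - 1*5) + 40) + 10) = -442*(((7 - 5) + 40) + 10) = -442*((2 + 40) + 10) = -442*(42 + 10) = -442*52 = -22984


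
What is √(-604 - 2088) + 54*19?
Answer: 1026 + 2*I*√673 ≈ 1026.0 + 51.884*I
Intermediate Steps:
√(-604 - 2088) + 54*19 = √(-2692) + 1026 = 2*I*√673 + 1026 = 1026 + 2*I*√673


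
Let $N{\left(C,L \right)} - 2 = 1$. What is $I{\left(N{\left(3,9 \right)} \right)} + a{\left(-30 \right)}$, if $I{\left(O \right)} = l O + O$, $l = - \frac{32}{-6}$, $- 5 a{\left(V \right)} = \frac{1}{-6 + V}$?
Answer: $\frac{3421}{180} \approx 19.006$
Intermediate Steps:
$a{\left(V \right)} = - \frac{1}{5 \left(-6 + V\right)}$
$N{\left(C,L \right)} = 3$ ($N{\left(C,L \right)} = 2 + 1 = 3$)
$l = \frac{16}{3}$ ($l = \left(-32\right) \left(- \frac{1}{6}\right) = \frac{16}{3} \approx 5.3333$)
$I{\left(O \right)} = \frac{19 O}{3}$ ($I{\left(O \right)} = \frac{16 O}{3} + O = \frac{19 O}{3}$)
$I{\left(N{\left(3,9 \right)} \right)} + a{\left(-30 \right)} = \frac{19}{3} \cdot 3 - \frac{1}{-30 + 5 \left(-30\right)} = 19 - \frac{1}{-30 - 150} = 19 - \frac{1}{-180} = 19 - - \frac{1}{180} = 19 + \frac{1}{180} = \frac{3421}{180}$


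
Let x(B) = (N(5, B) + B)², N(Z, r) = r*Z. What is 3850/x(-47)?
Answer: 1925/39762 ≈ 0.048413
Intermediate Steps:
N(Z, r) = Z*r
x(B) = 36*B² (x(B) = (5*B + B)² = (6*B)² = 36*B²)
3850/x(-47) = 3850/((36*(-47)²)) = 3850/((36*2209)) = 3850/79524 = 3850*(1/79524) = 1925/39762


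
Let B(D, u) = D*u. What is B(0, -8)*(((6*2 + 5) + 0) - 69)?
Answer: 0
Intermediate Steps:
B(0, -8)*(((6*2 + 5) + 0) - 69) = (0*(-8))*(((6*2 + 5) + 0) - 69) = 0*(((12 + 5) + 0) - 69) = 0*((17 + 0) - 69) = 0*(17 - 69) = 0*(-52) = 0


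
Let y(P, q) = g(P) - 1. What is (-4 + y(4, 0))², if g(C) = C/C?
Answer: 16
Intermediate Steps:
g(C) = 1
y(P, q) = 0 (y(P, q) = 1 - 1 = 0)
(-4 + y(4, 0))² = (-4 + 0)² = (-4)² = 16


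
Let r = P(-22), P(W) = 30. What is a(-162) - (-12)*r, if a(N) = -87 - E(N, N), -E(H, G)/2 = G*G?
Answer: 52761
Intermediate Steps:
r = 30
E(H, G) = -2*G² (E(H, G) = -2*G*G = -2*G²)
a(N) = -87 + 2*N² (a(N) = -87 - (-2)*N² = -87 + 2*N²)
a(-162) - (-12)*r = (-87 + 2*(-162)²) - (-12)*30 = (-87 + 2*26244) - 1*(-360) = (-87 + 52488) + 360 = 52401 + 360 = 52761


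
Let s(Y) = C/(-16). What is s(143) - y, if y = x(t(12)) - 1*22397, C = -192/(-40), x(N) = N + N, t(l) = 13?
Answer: 223707/10 ≈ 22371.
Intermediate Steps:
x(N) = 2*N
C = 24/5 (C = -192*(-1/40) = 24/5 ≈ 4.8000)
y = -22371 (y = 2*13 - 1*22397 = 26 - 22397 = -22371)
s(Y) = -3/10 (s(Y) = (24/5)/(-16) = (24/5)*(-1/16) = -3/10)
s(143) - y = -3/10 - 1*(-22371) = -3/10 + 22371 = 223707/10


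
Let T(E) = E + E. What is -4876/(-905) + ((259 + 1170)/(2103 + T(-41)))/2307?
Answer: 22735384817/4219514535 ≈ 5.3882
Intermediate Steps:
T(E) = 2*E
-4876/(-905) + ((259 + 1170)/(2103 + T(-41)))/2307 = -4876/(-905) + ((259 + 1170)/(2103 + 2*(-41)))/2307 = -4876*(-1/905) + (1429/(2103 - 82))*(1/2307) = 4876/905 + (1429/2021)*(1/2307) = 4876/905 + 1429/4662447 = 22735384817/4219514535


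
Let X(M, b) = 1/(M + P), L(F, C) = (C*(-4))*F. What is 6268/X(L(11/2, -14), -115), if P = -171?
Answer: 858716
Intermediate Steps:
L(F, C) = -4*C*F (L(F, C) = (-4*C)*F = -4*C*F)
X(M, b) = 1/(-171 + M) (X(M, b) = 1/(M - 171) = 1/(-171 + M))
6268/X(L(11/2, -14), -115) = 6268/(1/(-171 - 4*(-14)*11/2)) = 6268/(1/(-171 + 308)) = 6268/(1/137) = 6268*137 = 858716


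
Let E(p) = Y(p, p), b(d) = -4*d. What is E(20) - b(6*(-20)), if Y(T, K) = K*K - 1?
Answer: -81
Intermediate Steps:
Y(T, K) = -1 + K² (Y(T, K) = K² - 1 = -1 + K²)
E(p) = -1 + p²
E(20) - b(6*(-20)) = (-1 + 20²) - (-4)*6*(-20) = (-1 + 400) - (-4)*(-120) = 399 - 1*480 = 399 - 480 = -81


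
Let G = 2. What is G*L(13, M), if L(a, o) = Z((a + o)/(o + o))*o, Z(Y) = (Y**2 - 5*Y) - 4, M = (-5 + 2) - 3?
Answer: 107/12 ≈ 8.9167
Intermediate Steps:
M = -6 (M = -3 - 3 = -6)
Z(Y) = -4 + Y**2 - 5*Y
L(a, o) = o*(-4 - 5*(a + o)/(2*o) + (a + o)**2/(4*o**2)) (L(a, o) = (-4 + ((a + o)/(o + o))**2 - 5*(a + o)/(o + o))*o = (-4 + ((a + o)/((2*o)))**2 - 5*(a + o)/(2*o))*o = (-4 + ((a + o)*(1/(2*o)))**2 - 5*(a + o)*1/(2*o))*o = (-4 + ((a + o)/(2*o))**2 - 5*(a + o)/(2*o))*o = (-4 + (a + o)**2/(4*o**2) - 5*(a + o)/(2*o))*o = (-4 - 5*(a + o)/(2*o) + (a + o)**2/(4*o**2))*o = o*(-4 - 5*(a + o)/(2*o) + (a + o)**2/(4*o**2)))
G*L(13, M) = 2*(-2*13 - 25/4*(-6) + (1/4)*13**2/(-6)) = 2*(-26 + 75/2 + (1/4)*169*(-1/6)) = 2*(-26 + 75/2 - 169/24) = 2*(107/24) = 107/12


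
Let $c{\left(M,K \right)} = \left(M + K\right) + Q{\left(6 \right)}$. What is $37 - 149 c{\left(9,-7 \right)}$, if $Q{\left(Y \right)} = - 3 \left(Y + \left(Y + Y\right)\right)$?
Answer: $7785$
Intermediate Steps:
$Q{\left(Y \right)} = - 9 Y$ ($Q{\left(Y \right)} = - 3 \left(Y + 2 Y\right) = - 3 \cdot 3 Y = - 9 Y$)
$c{\left(M,K \right)} = -54 + K + M$ ($c{\left(M,K \right)} = \left(M + K\right) - 54 = \left(K + M\right) - 54 = -54 + K + M$)
$37 - 149 c{\left(9,-7 \right)} = 37 - 149 \left(-54 - 7 + 9\right) = 37 - -7748 = 37 + 7748 = 7785$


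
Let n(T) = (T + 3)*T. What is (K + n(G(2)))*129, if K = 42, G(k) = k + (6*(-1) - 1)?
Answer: 6708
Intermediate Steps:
G(k) = -7 + k (G(k) = k + (-6 - 1) = k - 7 = -7 + k)
n(T) = T*(3 + T) (n(T) = (3 + T)*T = T*(3 + T))
(K + n(G(2)))*129 = (42 + (-7 + 2)*(3 + (-7 + 2)))*129 = (42 - 5*(3 - 5))*129 = (42 - 5*(-2))*129 = (42 + 10)*129 = 52*129 = 6708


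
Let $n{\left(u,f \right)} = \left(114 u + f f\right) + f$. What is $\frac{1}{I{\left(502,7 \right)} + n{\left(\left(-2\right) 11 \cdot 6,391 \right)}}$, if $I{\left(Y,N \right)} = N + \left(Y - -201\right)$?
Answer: $\frac{1}{138934} \approx 7.1977 \cdot 10^{-6}$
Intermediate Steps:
$n{\left(u,f \right)} = f + f^{2} + 114 u$ ($n{\left(u,f \right)} = \left(114 u + f^{2}\right) + f = \left(f^{2} + 114 u\right) + f = f + f^{2} + 114 u$)
$I{\left(Y,N \right)} = 201 + N + Y$ ($I{\left(Y,N \right)} = N + \left(Y + 201\right) = N + \left(201 + Y\right) = 201 + N + Y$)
$\frac{1}{I{\left(502,7 \right)} + n{\left(\left(-2\right) 11 \cdot 6,391 \right)}} = \frac{1}{\left(201 + 7 + 502\right) + \left(391 + 391^{2} + 114 \left(-2\right) 11 \cdot 6\right)} = \frac{1}{710 + \left(391 + 152881 + 114 \left(\left(-22\right) 6\right)\right)} = \frac{1}{710 + \left(391 + 152881 + 114 \left(-132\right)\right)} = \frac{1}{710 + \left(391 + 152881 - 15048\right)} = \frac{1}{710 + 138224} = \frac{1}{138934}$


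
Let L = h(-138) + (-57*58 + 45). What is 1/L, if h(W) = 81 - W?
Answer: -1/3042 ≈ -0.00032873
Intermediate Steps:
L = -3042 (L = (81 - 1*(-138)) + (-57*58 + 45) = (81 + 138) + (-3306 + 45) = 219 - 3261 = -3042)
1/L = 1/(-3042) = -1/3042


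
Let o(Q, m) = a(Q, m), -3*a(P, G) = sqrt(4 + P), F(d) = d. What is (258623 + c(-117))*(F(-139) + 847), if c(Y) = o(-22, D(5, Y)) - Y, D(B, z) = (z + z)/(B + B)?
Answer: 183187920 - 708*I*sqrt(2) ≈ 1.8319e+8 - 1001.3*I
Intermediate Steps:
D(B, z) = z/B (D(B, z) = (2*z)/((2*B)) = (2*z)*(1/(2*B)) = z/B)
a(P, G) = -sqrt(4 + P)/3
o(Q, m) = -sqrt(4 + Q)/3
c(Y) = -Y - I*sqrt(2) (c(Y) = -sqrt(4 - 22)/3 - Y = -I*sqrt(2) - Y = -Y - I*sqrt(2))
(258623 + c(-117))*(F(-139) + 847) = (258623 + (-1*(-117) - I*sqrt(2)))*(-139 + 847) = (258623 + (117 - I*sqrt(2)))*708 = (258740 - I*sqrt(2))*708 = 183187920 - 708*I*sqrt(2)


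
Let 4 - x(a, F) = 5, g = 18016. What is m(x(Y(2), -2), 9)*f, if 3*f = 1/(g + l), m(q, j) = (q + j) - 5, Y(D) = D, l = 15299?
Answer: 1/33315 ≈ 3.0016e-5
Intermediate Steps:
x(a, F) = -1 (x(a, F) = 4 - 1*5 = 4 - 5 = -1)
m(q, j) = -5 + j + q (m(q, j) = (j + q) - 5 = -5 + j + q)
f = 1/99945 (f = 1/(3*(18016 + 15299)) = (⅓)/33315 = (⅓)*(1/33315) = 1/99945 ≈ 1.0006e-5)
m(x(Y(2), -2), 9)*f = (-5 + 9 - 1)*(1/99945) = 3*(1/99945) = 1/33315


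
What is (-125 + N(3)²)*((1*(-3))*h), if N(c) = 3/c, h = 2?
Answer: 744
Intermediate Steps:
(-125 + N(3)²)*((1*(-3))*h) = (-125 + (3/3)²)*((1*(-3))*2) = (-125 + (3*(⅓))²)*(-3*2) = (-125 + 1²)*(-6) = (-125 + 1)*(-6) = -124*(-6) = 744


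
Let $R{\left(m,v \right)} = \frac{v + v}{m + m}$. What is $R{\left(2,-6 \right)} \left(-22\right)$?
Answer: $66$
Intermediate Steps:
$R{\left(m,v \right)} = \frac{v}{m}$ ($R{\left(m,v \right)} = \frac{2 v}{2 m} = 2 v \frac{1}{2 m} = \frac{v}{m}$)
$R{\left(2,-6 \right)} \left(-22\right) = - \frac{6}{2} \left(-22\right) = \left(-6\right) \frac{1}{2} \left(-22\right) = \left(-3\right) \left(-22\right) = 66$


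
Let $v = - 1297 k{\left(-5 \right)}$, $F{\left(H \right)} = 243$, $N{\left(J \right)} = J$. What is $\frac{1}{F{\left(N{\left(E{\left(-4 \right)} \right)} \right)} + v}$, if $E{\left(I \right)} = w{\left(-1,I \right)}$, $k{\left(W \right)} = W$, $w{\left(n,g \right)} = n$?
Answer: $\frac{1}{6728} \approx 0.00014863$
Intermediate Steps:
$E{\left(I \right)} = -1$
$v = 6485$ ($v = \left(-1297\right) \left(-5\right) = 6485$)
$\frac{1}{F{\left(N{\left(E{\left(-4 \right)} \right)} \right)} + v} = \frac{1}{243 + 6485} = \frac{1}{6728}$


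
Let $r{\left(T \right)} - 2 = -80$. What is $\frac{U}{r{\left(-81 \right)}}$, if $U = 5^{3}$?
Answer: $- \frac{125}{78} \approx -1.6026$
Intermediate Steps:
$r{\left(T \right)} = -78$ ($r{\left(T \right)} = 2 - 80 = -78$)
$U = 125$
$\frac{U}{r{\left(-81 \right)}} = \frac{125}{-78} = 125 \left(- \frac{1}{78}\right) = - \frac{125}{78}$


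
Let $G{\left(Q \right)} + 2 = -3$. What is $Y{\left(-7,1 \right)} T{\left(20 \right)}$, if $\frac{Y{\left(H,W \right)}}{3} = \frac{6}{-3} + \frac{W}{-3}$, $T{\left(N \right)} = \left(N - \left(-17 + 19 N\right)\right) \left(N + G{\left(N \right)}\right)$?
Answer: $36015$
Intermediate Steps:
$G{\left(Q \right)} = -5$ ($G{\left(Q \right)} = -2 - 3 = -5$)
$T{\left(N \right)} = \left(-5 + N\right) \left(17 - 18 N\right)$ ($T{\left(N \right)} = \left(N - \left(-17 + 19 N\right)\right) \left(N - 5\right) = \left(N - \left(-17 + 19 N\right)\right) \left(-5 + N\right) = \left(17 - 18 N\right) \left(-5 + N\right) = \left(-5 + N\right) \left(17 - 18 N\right)$)
$Y{\left(H,W \right)} = -6 - W$ ($Y{\left(H,W \right)} = 3 \left(\frac{6}{-3} + \frac{W}{-3}\right) = 3 \left(6 \left(- \frac{1}{3}\right) + W \left(- \frac{1}{3}\right)\right) = 3 \left(-2 - \frac{W}{3}\right) = -6 - W$)
$Y{\left(-7,1 \right)} T{\left(20 \right)} = \left(-6 - 1\right) \left(-85 - 18 \cdot 20^{2} + 107 \cdot 20\right) = \left(-6 - 1\right) \left(-85 - 7200 + 2140\right) = - 7 \left(-85 - 7200 + 2140\right) = \left(-7\right) \left(-5145\right) = 36015$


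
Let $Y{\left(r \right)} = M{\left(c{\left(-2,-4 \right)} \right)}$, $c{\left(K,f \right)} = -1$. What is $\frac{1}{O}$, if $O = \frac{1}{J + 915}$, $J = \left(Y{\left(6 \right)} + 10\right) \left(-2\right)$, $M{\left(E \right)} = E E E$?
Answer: $897$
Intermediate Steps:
$M{\left(E \right)} = E^{3}$ ($M{\left(E \right)} = E^{2} E = E^{3}$)
$Y{\left(r \right)} = -1$ ($Y{\left(r \right)} = \left(-1\right)^{3} = -1$)
$J = -18$ ($J = \left(-1 + 10\right) \left(-2\right) = 9 \left(-2\right) = -18$)
$O = \frac{1}{897}$ ($O = \frac{1}{-18 + 915} = \frac{1}{897} \approx 0.0011148$)
$\frac{1}{O} = \frac{1}{\frac{1}{897}} = 897$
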